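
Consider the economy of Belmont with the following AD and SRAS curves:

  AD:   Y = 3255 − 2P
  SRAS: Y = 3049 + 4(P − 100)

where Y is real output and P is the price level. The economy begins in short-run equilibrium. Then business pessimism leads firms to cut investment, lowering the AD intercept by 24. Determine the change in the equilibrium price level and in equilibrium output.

ΔP = -4, ΔY = -16

This is a negative demand shock: AD shifts left.
New AD: Y = 3231 − 2P.
SRAS can be written Y = 2649 + 4P.
Set AD = SRAS: 3231 − 2P = 2649 + 4P, so 582 = 6P and P = 97.
Y = 3231 − 2·97 = 3037.
Initially P = 101, Y = 3053, so ΔP = -4 and ΔY = -16.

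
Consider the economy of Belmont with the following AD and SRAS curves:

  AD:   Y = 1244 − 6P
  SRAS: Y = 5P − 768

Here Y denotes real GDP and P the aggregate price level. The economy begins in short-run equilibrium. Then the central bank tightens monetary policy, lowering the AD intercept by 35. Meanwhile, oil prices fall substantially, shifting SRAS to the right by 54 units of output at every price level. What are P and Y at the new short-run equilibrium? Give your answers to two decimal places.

After both shocks: AD is Y = 1209 − 6P and SRAS is Y = 5P − 714.
Setting them equal: 1923 = 11P, so P = 174.82.
Substituting into AD, Y = 160.09.

P = 174.82, Y = 160.09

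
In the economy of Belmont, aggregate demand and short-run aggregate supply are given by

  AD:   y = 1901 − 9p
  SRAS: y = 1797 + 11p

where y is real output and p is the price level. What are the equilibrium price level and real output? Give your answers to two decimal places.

Set AD = SRAS: 1901 − 9p = 1797 + 11p, so 104 = 20p and p = 5.20.
Substituting into AD, y = 1901 − 9p = 1854.20.

p = 5.20, y = 1854.20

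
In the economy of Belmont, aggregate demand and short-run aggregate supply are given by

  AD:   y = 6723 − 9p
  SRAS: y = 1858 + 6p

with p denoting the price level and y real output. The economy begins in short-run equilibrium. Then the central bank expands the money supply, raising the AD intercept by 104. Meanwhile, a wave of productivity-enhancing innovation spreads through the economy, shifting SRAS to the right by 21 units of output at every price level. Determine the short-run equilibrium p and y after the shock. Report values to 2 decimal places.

p = 329.87, y = 3858.20

After both shocks: AD is y = 6827 − 9p and SRAS is y = 1879 + 6p.
Setting them equal: 4948 = 15p, so p = 329.87.
Substituting into AD, y = 3858.20.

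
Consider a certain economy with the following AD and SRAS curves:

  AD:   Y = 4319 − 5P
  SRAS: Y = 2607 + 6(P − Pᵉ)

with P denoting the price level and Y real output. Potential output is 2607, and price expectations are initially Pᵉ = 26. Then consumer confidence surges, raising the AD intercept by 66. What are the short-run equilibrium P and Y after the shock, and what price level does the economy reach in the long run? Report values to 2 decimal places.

AD shifts right: new AD is Y = 4385 − 5P. With Pᵉ = 26, SRAS is Y = 2451 + 6P.
Short run: 4385 − 5P = 2451 + 6P gives 1934 = 11P, so P = 175.82 and Y = 4385 − 5P = 3505.91.
Y = 3505.91 is above potential 2607; expectations adjust and SRAS shifts left until Y = 2607.
Long run: on the new AD curve, 2607 = 4385 − 5P gives P = 355.60.

Short run: P = 175.82, Y = 3505.91. Long run: P = 355.60.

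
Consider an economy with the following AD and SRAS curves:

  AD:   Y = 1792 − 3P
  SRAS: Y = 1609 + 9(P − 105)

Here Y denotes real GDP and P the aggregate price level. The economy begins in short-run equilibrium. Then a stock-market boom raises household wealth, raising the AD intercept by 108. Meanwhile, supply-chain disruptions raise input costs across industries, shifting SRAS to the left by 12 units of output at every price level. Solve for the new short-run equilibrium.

P = 104, Y = 1588

After both shocks: AD is Y = 1900 − 3P and SRAS is Y = 652 + 9P.
Setting them equal: 1248 = 12P, so P = 104.
Y = 1900 − 3·104 = 1588.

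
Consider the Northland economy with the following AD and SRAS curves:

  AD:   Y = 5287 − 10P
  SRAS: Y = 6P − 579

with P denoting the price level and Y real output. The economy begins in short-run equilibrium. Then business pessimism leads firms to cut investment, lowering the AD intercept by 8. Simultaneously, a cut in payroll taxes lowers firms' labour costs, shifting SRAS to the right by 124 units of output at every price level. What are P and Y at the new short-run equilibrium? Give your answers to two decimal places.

P = 358.38, Y = 1695.25

After both shocks: AD is Y = 5279 − 10P and SRAS is Y = 6P − 455.
Setting them equal: 5734 = 16P, so P = 358.38.
Substituting into AD, Y = 1695.25.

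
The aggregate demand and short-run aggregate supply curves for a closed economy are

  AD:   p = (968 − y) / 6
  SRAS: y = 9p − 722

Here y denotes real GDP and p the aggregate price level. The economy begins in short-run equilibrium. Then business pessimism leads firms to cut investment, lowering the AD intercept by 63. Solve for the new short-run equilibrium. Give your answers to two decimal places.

p = 108.47, y = 254.20

This is a negative demand shock: AD shifts left.
New AD: y = 905 − 6p.
Set AD = SRAS: 905 − 6p = 9p − 722, so 1627 = 15p and p = 108.47.
Substituting into AD, y = 254.20.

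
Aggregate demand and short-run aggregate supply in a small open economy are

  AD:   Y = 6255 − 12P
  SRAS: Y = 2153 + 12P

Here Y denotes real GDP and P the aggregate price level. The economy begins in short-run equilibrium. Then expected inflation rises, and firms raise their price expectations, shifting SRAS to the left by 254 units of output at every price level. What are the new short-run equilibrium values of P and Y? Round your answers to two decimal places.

P = 181.50, Y = 4077.00

This is a negative supply shock: SRAS shifts left.
New SRAS: Y = 1899 + 12P.
Set AD = SRAS: 6255 − 12P = 1899 + 12P, so 4356 = 24P and P = 181.50.
Substituting into AD, Y = 4077.00.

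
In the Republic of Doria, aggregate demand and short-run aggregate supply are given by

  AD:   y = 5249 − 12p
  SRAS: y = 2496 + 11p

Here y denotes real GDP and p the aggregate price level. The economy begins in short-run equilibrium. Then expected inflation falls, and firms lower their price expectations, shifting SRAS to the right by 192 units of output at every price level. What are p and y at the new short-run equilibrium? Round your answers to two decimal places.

p = 111.35, y = 3912.83

This is a positive supply shock: SRAS shifts right.
New SRAS: y = 2688 + 11p.
Set AD = SRAS: 5249 − 12p = 2688 + 11p, so 2561 = 23p and p = 111.35.
Substituting into AD, y = 3912.83.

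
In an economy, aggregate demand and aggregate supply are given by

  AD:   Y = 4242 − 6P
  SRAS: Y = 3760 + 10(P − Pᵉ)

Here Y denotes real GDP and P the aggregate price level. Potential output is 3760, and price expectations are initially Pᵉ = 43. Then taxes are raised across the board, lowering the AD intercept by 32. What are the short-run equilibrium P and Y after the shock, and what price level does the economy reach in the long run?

AD shifts left: new AD is Y = 4210 − 6P. With Pᵉ = 43, SRAS is Y = 3330 + 10P.
Short run: 4210 − 6P = 3330 + 10P gives 880 = 16P, so P = 55 and Y = 4210 − 6·55 = 3880.
Y = 3880 is above potential 3760; expectations adjust and SRAS shifts left until Y = 3760.
Long run: on the new AD curve, 3760 = 4210 − 6P gives P = 75.

Short run: P = 55, Y = 3880. Long run: P = 75.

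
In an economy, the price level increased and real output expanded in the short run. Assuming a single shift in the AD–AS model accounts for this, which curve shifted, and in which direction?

AD shifted right

P rose and Y rose. An AD shift moves P and Y in the same direction; an SRAS shift moves them in opposite directions.
Here P and Y moved in the same direction, so the AD curve shifted.
Since Y rose, AD shifted right.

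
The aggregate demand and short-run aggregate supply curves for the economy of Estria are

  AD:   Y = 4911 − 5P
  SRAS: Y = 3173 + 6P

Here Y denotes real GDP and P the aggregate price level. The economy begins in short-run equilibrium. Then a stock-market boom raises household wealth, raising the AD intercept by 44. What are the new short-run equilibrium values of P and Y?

P = 162, Y = 4145

This is a positive demand shock: AD shifts right.
New AD: Y = 4955 − 5P.
Set AD = SRAS: 4955 − 5P = 3173 + 6P, so 1782 = 11P and P = 162.
Y = 4955 − 5·162 = 4145.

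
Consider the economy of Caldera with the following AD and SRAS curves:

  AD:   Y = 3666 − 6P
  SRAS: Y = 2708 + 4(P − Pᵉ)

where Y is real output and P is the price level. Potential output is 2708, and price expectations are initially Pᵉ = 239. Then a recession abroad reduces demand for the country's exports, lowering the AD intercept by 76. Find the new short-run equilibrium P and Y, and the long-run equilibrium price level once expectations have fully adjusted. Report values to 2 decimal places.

AD shifts left: new AD is Y = 3590 − 6P. With Pᵉ = 239, SRAS is Y = 1752 + 4P.
Short run: 3590 − 6P = 1752 + 4P gives 1838 = 10P, so P = 183.80 and Y = 3590 − 6P = 2487.20.
Y = 2487.20 is below potential 2708; expectations adjust and SRAS shifts right until Y = 2708.
Long run: on the new AD curve, 2708 = 3590 − 6P gives P = 147.00.

Short run: P = 183.80, Y = 2487.20. Long run: P = 147.00.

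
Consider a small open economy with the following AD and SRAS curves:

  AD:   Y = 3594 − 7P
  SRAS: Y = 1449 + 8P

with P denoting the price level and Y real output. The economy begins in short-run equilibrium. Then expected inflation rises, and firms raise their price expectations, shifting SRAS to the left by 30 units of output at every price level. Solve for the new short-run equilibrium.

This is a negative supply shock: SRAS shifts left.
New SRAS: Y = 1419 + 8P.
Set AD = SRAS: 3594 − 7P = 1419 + 8P, so 2175 = 15P and P = 145.
Y = 3594 − 7·145 = 2579.

P = 145, Y = 2579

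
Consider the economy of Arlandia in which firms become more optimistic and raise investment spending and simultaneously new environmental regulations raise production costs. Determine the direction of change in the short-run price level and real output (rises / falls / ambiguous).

Price level: rises; output: ambiguous

The first event is a positive demand shock: AD shifts right, which by itself pushes P up and Y up.
The second is an adverse supply shock: SRAS shifts left, which by itself pushes P up and Y down.
Both shocks push P up, so P rises. The two shocks push Y in opposite directions, so the effect on Y is ambiguous.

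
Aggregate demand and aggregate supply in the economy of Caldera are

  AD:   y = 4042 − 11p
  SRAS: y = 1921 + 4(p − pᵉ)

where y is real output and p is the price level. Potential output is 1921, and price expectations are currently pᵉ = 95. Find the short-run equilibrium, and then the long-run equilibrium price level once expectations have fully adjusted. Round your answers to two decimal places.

Short run: p = 166.73, y = 2207.93. Long run: p = 192.82.

Short run: with pᵉ = 95, SRAS is y = 1541 + 4p. Setting AD = SRAS gives 2501 = 15p, so p = 166.73 and y = 4042 − 11p = 2207.93.
Output 2207.93 is above potential 1921, so over time expected prices rise and SRAS shifts left until y returns to 1921.
Long run: y = 1921 on the AD curve gives 1921 = 4042 − 11p, so p = 192.82.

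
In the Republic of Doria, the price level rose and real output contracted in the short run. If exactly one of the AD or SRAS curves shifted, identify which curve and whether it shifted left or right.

SRAS shifted left

P rose and Y fell. An AD shift moves P and Y in the same direction; an SRAS shift moves them in opposite directions.
Here P and Y moved in opposite directions, so the SRAS curve shifted.
Since Y fell, SRAS shifted left.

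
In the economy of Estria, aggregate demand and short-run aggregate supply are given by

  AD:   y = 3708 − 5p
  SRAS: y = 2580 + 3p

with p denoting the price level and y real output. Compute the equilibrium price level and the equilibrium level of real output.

Set AD = SRAS: 3708 − 5p = 2580 + 3p, so 1128 = 8p and p = 141.
Then y = 3708 − 5·141 = 3003.

p = 141, y = 3003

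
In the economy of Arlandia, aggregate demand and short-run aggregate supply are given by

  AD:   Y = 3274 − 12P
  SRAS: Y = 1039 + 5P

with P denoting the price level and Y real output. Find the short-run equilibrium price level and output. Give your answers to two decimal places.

Set AD = SRAS: 3274 − 12P = 1039 + 5P, so 2235 = 17P and P = 131.47.
Substituting into AD, Y = 3274 − 12P = 1696.35.

P = 131.47, Y = 1696.35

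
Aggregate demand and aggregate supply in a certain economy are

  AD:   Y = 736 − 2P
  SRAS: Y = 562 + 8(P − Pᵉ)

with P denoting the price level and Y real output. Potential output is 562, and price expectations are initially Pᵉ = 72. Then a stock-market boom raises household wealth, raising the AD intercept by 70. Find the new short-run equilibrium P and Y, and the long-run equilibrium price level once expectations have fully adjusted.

AD shifts right: new AD is Y = 806 − 2P. With Pᵉ = 72, SRAS is Y = 8P − 14.
Short run: 806 − 2P = 8P − 14 gives 820 = 10P, so P = 82 and Y = 806 − 2·82 = 642.
Y = 642 is above potential 562; expectations adjust and SRAS shifts left until Y = 562.
Long run: on the new AD curve, 562 = 806 − 2P gives P = 122.

Short run: P = 82, Y = 642. Long run: P = 122.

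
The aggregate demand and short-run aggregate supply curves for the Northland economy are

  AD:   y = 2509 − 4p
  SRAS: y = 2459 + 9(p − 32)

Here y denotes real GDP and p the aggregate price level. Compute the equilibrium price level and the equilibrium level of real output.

p = 26, y = 2405

Write SRAS as y = 2459 + 9p − 288 = 2171 + 9p.
Set AD = SRAS: 2509 − 4p = 2171 + 9p, so 338 = 13p and p = 26.
Then y = 2509 − 4·26 = 2405.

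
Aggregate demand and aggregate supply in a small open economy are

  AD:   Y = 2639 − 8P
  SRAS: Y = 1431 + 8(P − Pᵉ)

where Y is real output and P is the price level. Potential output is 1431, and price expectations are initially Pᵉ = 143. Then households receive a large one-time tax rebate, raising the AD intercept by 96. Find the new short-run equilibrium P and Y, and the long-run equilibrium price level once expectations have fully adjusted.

AD shifts right: new AD is Y = 2735 − 8P. With Pᵉ = 143, SRAS is Y = 287 + 8P.
Short run: 2735 − 8P = 287 + 8P gives 2448 = 16P, so P = 153 and Y = 2735 − 8·153 = 1511.
Y = 1511 is above potential 1431; expectations adjust and SRAS shifts left until Y = 1431.
Long run: on the new AD curve, 1431 = 2735 − 8P gives P = 163.

Short run: P = 153, Y = 1511. Long run: P = 163.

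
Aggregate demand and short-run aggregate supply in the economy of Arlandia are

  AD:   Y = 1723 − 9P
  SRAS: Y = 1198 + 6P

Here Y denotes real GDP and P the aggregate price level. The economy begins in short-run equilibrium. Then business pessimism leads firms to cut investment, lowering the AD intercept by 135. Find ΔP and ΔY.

ΔP = -9, ΔY = -54

This is a negative demand shock: AD shifts left.
New AD: Y = 1588 − 9P.
Set AD = SRAS: 1588 − 9P = 1198 + 6P, so 390 = 15P and P = 26.
Y = 1588 − 9·26 = 1354.
Initially P = 35, Y = 1408, so ΔP = -9 and ΔY = -54.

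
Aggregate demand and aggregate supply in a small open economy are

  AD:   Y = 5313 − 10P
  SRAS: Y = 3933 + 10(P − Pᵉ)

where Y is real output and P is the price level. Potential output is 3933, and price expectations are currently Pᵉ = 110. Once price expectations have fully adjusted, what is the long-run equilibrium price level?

Short run: with Pᵉ = 110, SRAS is Y = 2833 + 10P. Setting AD = SRAS gives 2480 = 20P, so P = 124 and Y = 5313 − 10·124 = 4073.
Output 4073 is above potential 3933, so over time expected prices rise and SRAS shifts left until Y returns to 3933.
Long run: Y = 3933 on the AD curve gives 3933 = 5313 − 10P, so P = 138.

Long-run P = 138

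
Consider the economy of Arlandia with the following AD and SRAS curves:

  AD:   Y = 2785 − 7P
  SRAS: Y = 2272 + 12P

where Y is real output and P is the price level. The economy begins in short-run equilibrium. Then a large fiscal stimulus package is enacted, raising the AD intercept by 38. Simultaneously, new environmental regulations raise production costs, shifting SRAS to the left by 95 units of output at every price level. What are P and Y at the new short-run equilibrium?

P = 34, Y = 2585

After both shocks: AD is Y = 2823 − 7P and SRAS is Y = 2177 + 12P.
Setting them equal: 646 = 19P, so P = 34.
Y = 2823 − 7·34 = 2585.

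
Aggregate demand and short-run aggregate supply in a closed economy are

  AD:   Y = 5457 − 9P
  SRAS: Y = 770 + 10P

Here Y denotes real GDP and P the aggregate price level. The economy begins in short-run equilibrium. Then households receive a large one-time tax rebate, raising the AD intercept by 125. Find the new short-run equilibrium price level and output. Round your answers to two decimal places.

This is a positive demand shock: AD shifts right.
New AD: Y = 5582 − 9P.
Set AD = SRAS: 5582 − 9P = 770 + 10P, so 4812 = 19P and P = 253.26.
Substituting into AD, Y = 3302.63.

P = 253.26, Y = 3302.63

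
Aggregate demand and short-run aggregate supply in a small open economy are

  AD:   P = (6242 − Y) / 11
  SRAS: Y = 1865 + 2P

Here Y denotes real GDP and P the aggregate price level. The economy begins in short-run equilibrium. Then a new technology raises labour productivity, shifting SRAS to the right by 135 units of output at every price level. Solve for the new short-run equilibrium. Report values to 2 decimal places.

P = 326.31, Y = 2652.62

This is a positive supply shock: SRAS shifts right.
New SRAS: Y = 2000 + 2P.
Set AD = SRAS: 6242 − 11P = 2000 + 2P, so 4242 = 13P and P = 326.31.
Substituting into AD, Y = 2652.62.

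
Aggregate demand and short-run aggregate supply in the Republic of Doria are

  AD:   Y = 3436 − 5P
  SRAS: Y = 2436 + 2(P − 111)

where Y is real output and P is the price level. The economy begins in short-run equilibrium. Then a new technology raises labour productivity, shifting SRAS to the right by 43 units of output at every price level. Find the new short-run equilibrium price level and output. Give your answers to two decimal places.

This is a positive supply shock: SRAS shifts right.
New SRAS: Y = 2257 + 2P.
Set AD = SRAS: 3436 − 5P = 2257 + 2P, so 1179 = 7P and P = 168.43.
Substituting into AD, Y = 2593.86.

P = 168.43, Y = 2593.86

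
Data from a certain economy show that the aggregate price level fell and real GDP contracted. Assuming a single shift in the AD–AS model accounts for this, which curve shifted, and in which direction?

AD shifted left

P fell and Y fell. An AD shift moves P and Y in the same direction; an SRAS shift moves them in opposite directions.
Here P and Y moved in the same direction, so the AD curve shifted.
Since Y fell, AD shifted left.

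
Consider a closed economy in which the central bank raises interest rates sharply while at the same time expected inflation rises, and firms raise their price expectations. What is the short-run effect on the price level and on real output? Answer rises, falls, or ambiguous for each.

The first event is a negative demand shock: AD shifts left, which by itself pushes P down and Y down.
The second is an adverse supply shock: SRAS shifts left, which by itself pushes P up and Y down.
The two shocks push P in opposite directions, so the effect on P is ambiguous. Both shocks push Y down, so Y falls.

Price level: ambiguous; output: falls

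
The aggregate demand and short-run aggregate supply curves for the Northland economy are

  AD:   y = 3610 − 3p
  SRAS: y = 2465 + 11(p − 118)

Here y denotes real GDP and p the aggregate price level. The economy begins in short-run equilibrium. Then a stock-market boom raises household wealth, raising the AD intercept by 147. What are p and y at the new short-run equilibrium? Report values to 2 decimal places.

This is a positive demand shock: AD shifts right.
New AD: y = 3757 − 3p.
SRAS can be written y = 1167 + 11p.
Set AD = SRAS: 3757 − 3p = 1167 + 11p, so 2590 = 14p and p = 185.00.
Substituting into AD, y = 3202.00.

p = 185.00, y = 3202.00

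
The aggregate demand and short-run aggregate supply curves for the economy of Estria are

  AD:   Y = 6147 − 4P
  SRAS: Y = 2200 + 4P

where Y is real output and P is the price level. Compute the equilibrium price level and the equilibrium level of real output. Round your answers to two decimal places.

P = 493.38, Y = 4173.50

Set AD = SRAS: 6147 − 4P = 2200 + 4P, so 3947 = 8P and P = 493.38.
Substituting into AD, Y = 6147 − 4P = 4173.50.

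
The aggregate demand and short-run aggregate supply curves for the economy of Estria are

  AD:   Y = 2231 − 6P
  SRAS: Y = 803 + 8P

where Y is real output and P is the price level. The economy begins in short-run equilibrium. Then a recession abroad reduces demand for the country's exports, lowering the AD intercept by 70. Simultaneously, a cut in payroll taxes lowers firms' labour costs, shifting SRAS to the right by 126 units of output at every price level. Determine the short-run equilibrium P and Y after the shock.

P = 88, Y = 1633

After both shocks: AD is Y = 2161 − 6P and SRAS is Y = 929 + 8P.
Setting them equal: 1232 = 14P, so P = 88.
Y = 2161 − 6·88 = 1633.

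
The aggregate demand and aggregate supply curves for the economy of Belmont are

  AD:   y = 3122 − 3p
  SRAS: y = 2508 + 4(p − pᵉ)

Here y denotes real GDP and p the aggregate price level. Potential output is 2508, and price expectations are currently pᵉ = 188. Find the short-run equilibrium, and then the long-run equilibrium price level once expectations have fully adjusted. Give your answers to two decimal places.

Short run: with pᵉ = 188, SRAS is y = 1756 + 4p. Setting AD = SRAS gives 1366 = 7p, so p = 195.14 and y = 3122 − 3p = 2536.57.
Output 2536.57 is above potential 2508, so over time expected prices rise and SRAS shifts left until y returns to 2508.
Long run: y = 2508 on the AD curve gives 2508 = 3122 − 3p, so p = 204.67.

Short run: p = 195.14, y = 2536.57. Long run: p = 204.67.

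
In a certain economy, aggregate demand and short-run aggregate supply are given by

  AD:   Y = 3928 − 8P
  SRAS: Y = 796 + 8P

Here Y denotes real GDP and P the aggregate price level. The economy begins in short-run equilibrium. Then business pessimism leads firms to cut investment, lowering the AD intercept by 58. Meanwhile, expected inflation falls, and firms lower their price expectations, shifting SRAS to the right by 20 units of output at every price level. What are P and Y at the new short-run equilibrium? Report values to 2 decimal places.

P = 190.88, Y = 2343.00

After both shocks: AD is Y = 3870 − 8P and SRAS is Y = 816 + 8P.
Setting them equal: 3054 = 16P, so P = 190.88.
Substituting into AD, Y = 2343.00.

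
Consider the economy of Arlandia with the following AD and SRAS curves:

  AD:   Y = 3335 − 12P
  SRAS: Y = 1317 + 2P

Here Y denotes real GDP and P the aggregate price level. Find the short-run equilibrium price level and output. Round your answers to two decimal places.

Set AD = SRAS: 3335 − 12P = 1317 + 2P, so 2018 = 14P and P = 144.14.
Substituting into AD, Y = 3335 − 12P = 1605.29.

P = 144.14, Y = 1605.29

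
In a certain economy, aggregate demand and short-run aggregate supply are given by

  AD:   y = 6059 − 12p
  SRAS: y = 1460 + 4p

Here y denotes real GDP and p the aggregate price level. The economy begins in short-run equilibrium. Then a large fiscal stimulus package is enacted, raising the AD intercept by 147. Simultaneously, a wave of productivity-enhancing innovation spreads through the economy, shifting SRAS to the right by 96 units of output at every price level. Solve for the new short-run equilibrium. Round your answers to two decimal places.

p = 290.63, y = 2718.50

After both shocks: AD is y = 6206 − 12p and SRAS is y = 1556 + 4p.
Setting them equal: 4650 = 16p, so p = 290.63.
Substituting into AD, y = 2718.50.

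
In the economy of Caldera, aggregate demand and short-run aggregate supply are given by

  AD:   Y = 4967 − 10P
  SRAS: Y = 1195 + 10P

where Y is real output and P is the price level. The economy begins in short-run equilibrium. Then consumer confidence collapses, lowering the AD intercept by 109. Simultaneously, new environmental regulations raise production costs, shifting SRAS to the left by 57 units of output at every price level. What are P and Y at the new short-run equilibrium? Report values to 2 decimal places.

After both shocks: AD is Y = 4858 − 10P and SRAS is Y = 1138 + 10P.
Setting them equal: 3720 = 20P, so P = 186.00.
Substituting into AD, Y = 2998.00.

P = 186.00, Y = 2998.00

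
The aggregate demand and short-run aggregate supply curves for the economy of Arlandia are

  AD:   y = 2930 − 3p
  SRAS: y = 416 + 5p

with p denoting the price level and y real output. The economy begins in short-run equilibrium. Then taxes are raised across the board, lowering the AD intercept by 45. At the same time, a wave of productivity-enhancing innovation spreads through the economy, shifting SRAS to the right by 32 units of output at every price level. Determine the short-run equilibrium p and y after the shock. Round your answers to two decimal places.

After both shocks: AD is y = 2885 − 3p and SRAS is y = 448 + 5p.
Setting them equal: 2437 = 8p, so p = 304.63.
Substituting into AD, y = 1971.13.

p = 304.63, y = 1971.13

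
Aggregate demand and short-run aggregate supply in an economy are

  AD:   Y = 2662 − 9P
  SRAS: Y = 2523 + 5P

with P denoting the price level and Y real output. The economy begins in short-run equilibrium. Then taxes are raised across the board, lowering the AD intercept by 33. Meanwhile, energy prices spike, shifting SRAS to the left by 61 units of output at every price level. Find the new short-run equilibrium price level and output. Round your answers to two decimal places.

After both shocks: AD is Y = 2629 − 9P and SRAS is Y = 2462 + 5P.
Setting them equal: 167 = 14P, so P = 11.93.
Substituting into AD, Y = 2521.64.

P = 11.93, Y = 2521.64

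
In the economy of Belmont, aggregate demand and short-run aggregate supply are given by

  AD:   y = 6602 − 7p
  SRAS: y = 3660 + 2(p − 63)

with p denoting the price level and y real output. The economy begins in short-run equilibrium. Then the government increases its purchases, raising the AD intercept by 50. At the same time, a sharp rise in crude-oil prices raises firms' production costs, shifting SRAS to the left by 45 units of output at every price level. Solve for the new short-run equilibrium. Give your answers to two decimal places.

p = 351.44, y = 4191.89

After both shocks: AD is y = 6652 − 7p and SRAS is y = 3489 + 2p.
Setting them equal: 3163 = 9p, so p = 351.44.
Substituting into AD, y = 4191.89.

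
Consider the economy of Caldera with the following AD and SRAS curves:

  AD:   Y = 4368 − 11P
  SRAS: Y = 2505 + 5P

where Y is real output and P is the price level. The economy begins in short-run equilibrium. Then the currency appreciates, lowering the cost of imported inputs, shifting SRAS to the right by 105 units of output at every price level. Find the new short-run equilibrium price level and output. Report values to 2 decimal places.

P = 109.88, Y = 3159.38

This is a positive supply shock: SRAS shifts right.
New SRAS: Y = 2610 + 5P.
Set AD = SRAS: 4368 − 11P = 2610 + 5P, so 1758 = 16P and P = 109.88.
Substituting into AD, Y = 3159.38.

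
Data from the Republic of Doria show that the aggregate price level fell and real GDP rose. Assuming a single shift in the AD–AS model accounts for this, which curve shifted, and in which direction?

P fell and Y rose. An AD shift moves P and Y in the same direction; an SRAS shift moves them in opposite directions.
Here P and Y moved in opposite directions, so the SRAS curve shifted.
Since Y rose, SRAS shifted right.

SRAS shifted right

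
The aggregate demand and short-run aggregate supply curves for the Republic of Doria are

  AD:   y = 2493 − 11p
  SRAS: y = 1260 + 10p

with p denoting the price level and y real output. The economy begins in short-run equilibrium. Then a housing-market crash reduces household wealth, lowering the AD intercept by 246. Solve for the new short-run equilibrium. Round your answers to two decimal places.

p = 47.00, y = 1730.00

This is a negative demand shock: AD shifts left.
New AD: y = 2247 − 11p.
Set AD = SRAS: 2247 − 11p = 1260 + 10p, so 987 = 21p and p = 47.00.
Substituting into AD, y = 1730.00.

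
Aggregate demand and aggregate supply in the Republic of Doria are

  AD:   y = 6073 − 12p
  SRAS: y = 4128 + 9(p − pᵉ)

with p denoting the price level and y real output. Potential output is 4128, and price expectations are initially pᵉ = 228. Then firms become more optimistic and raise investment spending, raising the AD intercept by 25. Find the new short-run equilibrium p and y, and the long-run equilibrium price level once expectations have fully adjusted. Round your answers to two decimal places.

Short run: p = 191.52, y = 3799.71. Long run: p = 164.17.

AD shifts right: new AD is y = 6098 − 12p. With pᵉ = 228, SRAS is y = 2076 + 9p.
Short run: 6098 − 12p = 2076 + 9p gives 4022 = 21p, so p = 191.52 and y = 6098 − 12p = 3799.71.
y = 3799.71 is below potential 4128; expectations adjust and SRAS shifts right until y = 4128.
Long run: on the new AD curve, 4128 = 6098 − 12p gives p = 164.17.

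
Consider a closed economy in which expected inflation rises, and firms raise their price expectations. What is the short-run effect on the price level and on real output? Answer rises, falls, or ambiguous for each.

This is an adverse supply shock: SRAS shifts left.
Moving along the downward-sloping AD curve, P rises and Y falls.

Price level: rises; output: falls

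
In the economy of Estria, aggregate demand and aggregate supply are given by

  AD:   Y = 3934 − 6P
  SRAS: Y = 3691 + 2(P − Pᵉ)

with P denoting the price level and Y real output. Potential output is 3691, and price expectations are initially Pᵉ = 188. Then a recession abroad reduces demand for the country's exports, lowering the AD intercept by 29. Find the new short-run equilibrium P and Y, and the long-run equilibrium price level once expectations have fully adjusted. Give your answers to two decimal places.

Short run: P = 73.75, Y = 3462.50. Long run: P = 35.67.

AD shifts left: new AD is Y = 3905 − 6P. With Pᵉ = 188, SRAS is Y = 3315 + 2P.
Short run: 3905 − 6P = 3315 + 2P gives 590 = 8P, so P = 73.75 and Y = 3905 − 6P = 3462.50.
Y = 3462.50 is below potential 3691; expectations adjust and SRAS shifts right until Y = 3691.
Long run: on the new AD curve, 3691 = 3905 − 6P gives P = 35.67.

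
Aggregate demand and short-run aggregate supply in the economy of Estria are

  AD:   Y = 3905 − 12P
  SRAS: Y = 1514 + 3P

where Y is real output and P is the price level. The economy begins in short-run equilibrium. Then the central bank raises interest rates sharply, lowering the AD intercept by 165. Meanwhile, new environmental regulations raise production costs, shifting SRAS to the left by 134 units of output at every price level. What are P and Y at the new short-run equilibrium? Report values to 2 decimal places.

P = 157.33, Y = 1852.00

After both shocks: AD is Y = 3740 − 12P and SRAS is Y = 1380 + 3P.
Setting them equal: 2360 = 15P, so P = 157.33.
Substituting into AD, Y = 1852.00.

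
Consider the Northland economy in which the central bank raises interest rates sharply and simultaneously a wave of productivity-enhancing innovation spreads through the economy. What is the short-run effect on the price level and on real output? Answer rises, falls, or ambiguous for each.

Price level: falls; output: ambiguous

The first event is a negative demand shock: AD shifts left, which by itself pushes P down and Y down.
The second is a favourable supply shock: SRAS shifts right, which by itself pushes P down and Y up.
Both shocks push P down, so P falls. The two shocks push Y in opposite directions, so the effect on Y is ambiguous.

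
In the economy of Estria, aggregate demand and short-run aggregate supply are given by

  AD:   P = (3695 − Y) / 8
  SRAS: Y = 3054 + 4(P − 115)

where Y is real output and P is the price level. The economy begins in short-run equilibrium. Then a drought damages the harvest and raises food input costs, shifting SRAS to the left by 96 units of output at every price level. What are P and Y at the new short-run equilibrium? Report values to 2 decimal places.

P = 99.75, Y = 2897.00

This is a negative supply shock: SRAS shifts left.
New SRAS: Y = 2498 + 4P.
Set AD = SRAS: 3695 − 8P = 2498 + 4P, so 1197 = 12P and P = 99.75.
Substituting into AD, Y = 2897.00.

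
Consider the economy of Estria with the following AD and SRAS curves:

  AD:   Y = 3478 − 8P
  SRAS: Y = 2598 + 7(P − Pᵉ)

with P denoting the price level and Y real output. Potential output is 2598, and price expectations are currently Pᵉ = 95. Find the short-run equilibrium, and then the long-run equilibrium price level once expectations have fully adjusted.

Short run: P = 103, Y = 2654. Long run: P = 110.

Short run: with Pᵉ = 95, SRAS is Y = 1933 + 7P. Setting AD = SRAS gives 1545 = 15P, so P = 103 and Y = 3478 − 8·103 = 2654.
Output 2654 is above potential 2598, so over time expected prices rise and SRAS shifts left until Y returns to 2598.
Long run: Y = 2598 on the AD curve gives 2598 = 3478 − 8P, so P = 110.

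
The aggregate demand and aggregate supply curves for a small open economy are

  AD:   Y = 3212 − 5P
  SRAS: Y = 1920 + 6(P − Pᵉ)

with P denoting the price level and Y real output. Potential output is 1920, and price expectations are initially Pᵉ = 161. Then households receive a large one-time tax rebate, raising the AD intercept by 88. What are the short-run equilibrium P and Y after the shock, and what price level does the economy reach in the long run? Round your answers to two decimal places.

AD shifts right: new AD is Y = 3300 − 5P. With Pᵉ = 161, SRAS is Y = 954 + 6P.
Short run: 3300 − 5P = 954 + 6P gives 2346 = 11P, so P = 213.27 and Y = 3300 − 5P = 2233.64.
Y = 2233.64 is above potential 1920; expectations adjust and SRAS shifts left until Y = 1920.
Long run: on the new AD curve, 1920 = 3300 − 5P gives P = 276.00.

Short run: P = 213.27, Y = 2233.64. Long run: P = 276.00.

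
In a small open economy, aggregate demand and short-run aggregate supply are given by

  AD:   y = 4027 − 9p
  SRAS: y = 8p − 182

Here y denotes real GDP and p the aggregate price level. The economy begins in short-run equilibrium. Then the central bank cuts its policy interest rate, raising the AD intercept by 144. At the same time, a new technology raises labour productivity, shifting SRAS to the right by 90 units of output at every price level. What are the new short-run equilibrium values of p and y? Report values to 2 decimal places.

p = 250.76, y = 1914.12

After both shocks: AD is y = 4171 − 9p and SRAS is y = 8p − 92.
Setting them equal: 4263 = 17p, so p = 250.76.
Substituting into AD, y = 1914.12.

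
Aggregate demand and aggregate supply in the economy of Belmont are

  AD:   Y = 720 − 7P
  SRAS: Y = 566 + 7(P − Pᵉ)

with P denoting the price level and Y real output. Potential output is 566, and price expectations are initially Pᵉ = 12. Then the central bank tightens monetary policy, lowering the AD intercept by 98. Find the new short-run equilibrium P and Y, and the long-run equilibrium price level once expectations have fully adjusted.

Short run: P = 10, Y = 552. Long run: P = 8.

AD shifts left: new AD is Y = 622 − 7P. With Pᵉ = 12, SRAS is Y = 482 + 7P.
Short run: 622 − 7P = 482 + 7P gives 140 = 14P, so P = 10 and Y = 622 − 7·10 = 552.
Y = 552 is below potential 566; expectations adjust and SRAS shifts right until Y = 566.
Long run: on the new AD curve, 566 = 622 − 7P gives P = 8.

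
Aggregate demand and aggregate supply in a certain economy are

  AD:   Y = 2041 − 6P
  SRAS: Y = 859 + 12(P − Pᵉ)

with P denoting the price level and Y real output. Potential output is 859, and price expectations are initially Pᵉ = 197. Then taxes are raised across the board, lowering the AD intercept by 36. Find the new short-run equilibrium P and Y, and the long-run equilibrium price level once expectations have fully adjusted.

Short run: P = 195, Y = 835. Long run: P = 191.

AD shifts left: new AD is Y = 2005 − 6P. With Pᵉ = 197, SRAS is Y = 12P − 1505.
Short run: 2005 − 6P = 12P − 1505 gives 3510 = 18P, so P = 195 and Y = 2005 − 6·195 = 835.
Y = 835 is below potential 859; expectations adjust and SRAS shifts right until Y = 859.
Long run: on the new AD curve, 859 = 2005 − 6P gives P = 191.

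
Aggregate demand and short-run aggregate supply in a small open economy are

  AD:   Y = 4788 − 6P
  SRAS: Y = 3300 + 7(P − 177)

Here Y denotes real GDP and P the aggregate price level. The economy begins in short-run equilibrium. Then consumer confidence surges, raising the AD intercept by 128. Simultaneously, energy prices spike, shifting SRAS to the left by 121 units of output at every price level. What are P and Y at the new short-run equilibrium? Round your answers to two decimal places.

P = 228.92, Y = 3542.46

After both shocks: AD is Y = 4916 − 6P and SRAS is Y = 1940 + 7P.
Setting them equal: 2976 = 13P, so P = 228.92.
Substituting into AD, Y = 3542.46.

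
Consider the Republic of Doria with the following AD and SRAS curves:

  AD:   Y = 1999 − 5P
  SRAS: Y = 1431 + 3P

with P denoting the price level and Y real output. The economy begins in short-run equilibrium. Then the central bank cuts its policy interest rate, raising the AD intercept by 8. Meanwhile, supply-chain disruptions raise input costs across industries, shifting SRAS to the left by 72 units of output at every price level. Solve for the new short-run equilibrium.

P = 81, Y = 1602

After both shocks: AD is Y = 2007 − 5P and SRAS is Y = 1359 + 3P.
Setting them equal: 648 = 8P, so P = 81.
Y = 2007 − 5·81 = 1602.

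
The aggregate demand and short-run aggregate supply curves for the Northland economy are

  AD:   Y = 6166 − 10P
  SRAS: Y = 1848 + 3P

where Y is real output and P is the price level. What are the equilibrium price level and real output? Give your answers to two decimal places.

Set AD = SRAS: 6166 − 10P = 1848 + 3P, so 4318 = 13P and P = 332.15.
Substituting into AD, Y = 6166 − 10P = 2844.46.

P = 332.15, Y = 2844.46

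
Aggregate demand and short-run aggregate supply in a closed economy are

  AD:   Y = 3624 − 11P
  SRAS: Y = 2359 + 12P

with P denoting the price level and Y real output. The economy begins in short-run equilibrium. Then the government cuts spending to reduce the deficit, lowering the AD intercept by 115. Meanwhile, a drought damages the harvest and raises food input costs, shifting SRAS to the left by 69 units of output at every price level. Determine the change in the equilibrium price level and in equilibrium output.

ΔP = -2, ΔY = -93

After both shocks: AD is Y = 3509 − 11P and SRAS is Y = 2290 + 12P.
Setting them equal: 1219 = 23P, so P = 53.
Y = 3509 − 11·53 = 2926.
Initially P = 55, Y = 3019, so ΔP = -2 and ΔY = -93.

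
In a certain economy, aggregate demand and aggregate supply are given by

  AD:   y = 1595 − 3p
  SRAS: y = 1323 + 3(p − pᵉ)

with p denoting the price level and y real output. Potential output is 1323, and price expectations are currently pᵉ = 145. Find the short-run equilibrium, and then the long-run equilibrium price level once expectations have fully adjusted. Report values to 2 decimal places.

Short run: with pᵉ = 145, SRAS is y = 888 + 3p. Setting AD = SRAS gives 707 = 6p, so p = 117.83 and y = 1595 − 3p = 1241.50.
Output 1241.50 is below potential 1323, so over time expected prices fall and SRAS shifts right until y returns to 1323.
Long run: y = 1323 on the AD curve gives 1323 = 1595 − 3p, so p = 90.67.

Short run: p = 117.83, y = 1241.50. Long run: p = 90.67.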